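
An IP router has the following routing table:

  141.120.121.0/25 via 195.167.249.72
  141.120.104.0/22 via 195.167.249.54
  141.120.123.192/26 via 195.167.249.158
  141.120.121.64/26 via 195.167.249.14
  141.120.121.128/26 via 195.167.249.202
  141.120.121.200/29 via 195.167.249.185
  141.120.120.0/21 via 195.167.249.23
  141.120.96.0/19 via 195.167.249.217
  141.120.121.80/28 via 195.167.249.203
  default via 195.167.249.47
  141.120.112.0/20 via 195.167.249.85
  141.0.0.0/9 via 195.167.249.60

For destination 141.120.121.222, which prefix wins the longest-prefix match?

141.120.120.0/21

Entries matching 141.120.121.222:
  0.0.0.0/0 (default, matches everything)
  141.0.0.0/9 (141.0.0.0 - 141.127.255.255)
  141.120.96.0/19 (141.120.96.0 - 141.120.127.255)
  141.120.112.0/20 (141.120.112.0 - 141.120.127.255)
  141.120.120.0/21 (141.120.120.0 - 141.120.127.255)
Most specific is 141.120.120.0/21.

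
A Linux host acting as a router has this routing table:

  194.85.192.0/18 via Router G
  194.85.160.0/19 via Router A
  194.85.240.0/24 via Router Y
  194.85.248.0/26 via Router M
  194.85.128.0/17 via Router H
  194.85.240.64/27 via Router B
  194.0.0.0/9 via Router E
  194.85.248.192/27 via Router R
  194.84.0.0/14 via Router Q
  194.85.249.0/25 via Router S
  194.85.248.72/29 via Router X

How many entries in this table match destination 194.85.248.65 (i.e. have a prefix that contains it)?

Prefixes containing 194.85.248.65:
  194.0.0.0/9 (194.0.0.0 - 194.127.255.255)
  194.84.0.0/14 (194.84.0.0 - 194.87.255.255)
  194.85.128.0/17 (194.85.128.0 - 194.85.255.255)
  194.85.192.0/18 (194.85.192.0 - 194.85.255.255)
Total matching entries: 4.

4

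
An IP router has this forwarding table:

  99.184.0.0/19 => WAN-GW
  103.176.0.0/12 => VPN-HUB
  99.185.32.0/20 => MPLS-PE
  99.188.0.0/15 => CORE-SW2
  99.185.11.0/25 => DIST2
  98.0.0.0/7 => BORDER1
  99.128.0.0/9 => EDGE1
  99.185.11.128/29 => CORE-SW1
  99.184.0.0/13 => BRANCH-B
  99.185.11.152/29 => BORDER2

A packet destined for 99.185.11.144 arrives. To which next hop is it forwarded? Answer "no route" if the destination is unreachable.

BRANCH-B

Routes whose prefix contains 99.185.11.144:
  98.0.0.0/7 (98.0.0.0 - 99.255.255.255) -> BORDER1
  99.128.0.0/9 (99.128.0.0 - 99.255.255.255) -> EDGE1
  99.184.0.0/13 (99.184.0.0 - 99.191.255.255) -> BRANCH-B
More-specific entries that do NOT match:
  99.185.11.128/29 (99.185.11.128 - 99.185.11.135) does not contain 99.185.11.144
  99.185.11.152/29 (99.185.11.152 - 99.185.11.159) does not contain 99.185.11.144
  99.185.11.0/25 (99.185.11.0 - 99.185.11.127) does not contain 99.185.11.144
  99.185.32.0/20 (99.185.32.0 - 99.185.47.255) does not contain 99.185.11.144
  99.184.0.0/19 (99.184.0.0 - 99.184.31.255) does not contain 99.185.11.144
  99.188.0.0/15 (99.188.0.0 - 99.189.255.255) does not contain 99.185.11.144
Longest matching prefix is /13 -> next hop BRANCH-B.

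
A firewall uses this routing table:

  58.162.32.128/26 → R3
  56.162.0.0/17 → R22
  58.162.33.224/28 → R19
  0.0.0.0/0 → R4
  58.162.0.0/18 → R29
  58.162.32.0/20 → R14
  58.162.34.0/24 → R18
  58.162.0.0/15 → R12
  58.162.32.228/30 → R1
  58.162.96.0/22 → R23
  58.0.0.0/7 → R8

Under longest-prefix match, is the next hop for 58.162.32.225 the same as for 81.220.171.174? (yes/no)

no

58.162.32.225: longest match 58.162.32.0/20 -> R14
81.220.171.174: longest match 0.0.0.0/0 -> R4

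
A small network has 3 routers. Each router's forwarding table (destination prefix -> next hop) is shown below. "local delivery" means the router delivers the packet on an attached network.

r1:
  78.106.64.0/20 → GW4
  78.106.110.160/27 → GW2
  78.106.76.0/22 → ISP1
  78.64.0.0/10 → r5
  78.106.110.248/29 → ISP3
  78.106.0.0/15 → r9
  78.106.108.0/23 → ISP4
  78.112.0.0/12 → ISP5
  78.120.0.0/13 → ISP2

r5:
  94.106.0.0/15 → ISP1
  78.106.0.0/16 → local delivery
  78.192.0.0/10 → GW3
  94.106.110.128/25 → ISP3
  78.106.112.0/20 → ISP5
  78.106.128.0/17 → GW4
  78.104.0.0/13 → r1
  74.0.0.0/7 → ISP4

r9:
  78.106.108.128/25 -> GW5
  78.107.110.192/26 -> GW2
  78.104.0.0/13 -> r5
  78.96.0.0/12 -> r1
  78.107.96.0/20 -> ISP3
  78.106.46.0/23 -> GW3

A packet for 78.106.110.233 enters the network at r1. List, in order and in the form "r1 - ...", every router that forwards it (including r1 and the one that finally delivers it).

r1 - r9 - r5

At r1: longest match for 78.106.110.233 is 78.106.0.0/15 -> r9
At r9: longest match for 78.106.110.233 is 78.104.0.0/13 -> r5
At r5: longest match for 78.106.110.233 is 78.106.0.0/16 -> local delivery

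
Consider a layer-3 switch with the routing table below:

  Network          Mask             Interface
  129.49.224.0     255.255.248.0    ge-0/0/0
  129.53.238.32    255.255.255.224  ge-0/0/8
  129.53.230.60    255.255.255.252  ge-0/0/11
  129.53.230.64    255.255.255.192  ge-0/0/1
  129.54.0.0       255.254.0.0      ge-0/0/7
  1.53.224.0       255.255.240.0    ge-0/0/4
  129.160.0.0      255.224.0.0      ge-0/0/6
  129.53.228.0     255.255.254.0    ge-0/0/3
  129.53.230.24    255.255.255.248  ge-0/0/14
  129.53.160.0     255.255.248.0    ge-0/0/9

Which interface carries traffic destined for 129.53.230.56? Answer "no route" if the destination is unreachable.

No entry's prefix contains 129.53.230.56; there is no default route.

no route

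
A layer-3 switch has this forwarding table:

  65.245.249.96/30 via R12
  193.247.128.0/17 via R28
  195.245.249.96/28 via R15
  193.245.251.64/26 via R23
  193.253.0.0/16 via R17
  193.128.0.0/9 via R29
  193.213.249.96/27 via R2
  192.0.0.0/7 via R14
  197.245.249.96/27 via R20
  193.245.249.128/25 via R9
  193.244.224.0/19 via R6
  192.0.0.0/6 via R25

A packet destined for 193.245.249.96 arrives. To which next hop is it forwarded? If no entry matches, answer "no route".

Routes whose prefix contains 193.245.249.96:
  192.0.0.0/6 (192.0.0.0 - 195.255.255.255) -> R25
  192.0.0.0/7 (192.0.0.0 - 193.255.255.255) -> R14
  193.128.0.0/9 (193.128.0.0 - 193.255.255.255) -> R29
More-specific entries that do NOT match:
  65.245.249.96/30 (65.245.249.96 - 65.245.249.99) does not contain 193.245.249.96
  195.245.249.96/28 (195.245.249.96 - 195.245.249.111) does not contain 193.245.249.96
  193.213.249.96/27 (193.213.249.96 - 193.213.249.127) does not contain 193.245.249.96
  197.245.249.96/27 (197.245.249.96 - 197.245.249.127) does not contain 193.245.249.96
  193.245.251.64/26 (193.245.251.64 - 193.245.251.127) does not contain 193.245.249.96
  193.245.249.128/25 (193.245.249.128 - 193.245.249.255) does not contain 193.245.249.96
  193.244.224.0/19 (193.244.224.0 - 193.244.255.255) does not contain 193.245.249.96
  193.247.128.0/17 (193.247.128.0 - 193.247.255.255) does not contain 193.245.249.96
  193.253.0.0/16 (193.253.0.0 - 193.253.255.255) does not contain 193.245.249.96
Longest matching prefix is /9 -> next hop R29.

R29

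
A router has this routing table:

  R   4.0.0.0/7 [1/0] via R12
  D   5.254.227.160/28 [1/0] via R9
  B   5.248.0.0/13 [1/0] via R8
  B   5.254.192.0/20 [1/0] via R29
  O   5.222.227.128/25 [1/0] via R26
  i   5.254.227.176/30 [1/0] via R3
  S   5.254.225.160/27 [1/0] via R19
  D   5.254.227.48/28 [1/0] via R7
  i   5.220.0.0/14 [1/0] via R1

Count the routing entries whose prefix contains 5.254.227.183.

Prefixes containing 5.254.227.183:
  4.0.0.0/7 (4.0.0.0 - 5.255.255.255)
  5.248.0.0/13 (5.248.0.0 - 5.255.255.255)
Total matching entries: 2.

2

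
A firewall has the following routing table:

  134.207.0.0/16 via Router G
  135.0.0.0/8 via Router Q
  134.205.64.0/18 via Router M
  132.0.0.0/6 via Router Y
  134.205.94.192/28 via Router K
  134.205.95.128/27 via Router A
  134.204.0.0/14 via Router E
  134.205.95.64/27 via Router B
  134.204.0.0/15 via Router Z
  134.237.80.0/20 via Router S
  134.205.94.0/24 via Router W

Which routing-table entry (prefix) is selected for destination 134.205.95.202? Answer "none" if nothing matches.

Entries matching 134.205.95.202:
  132.0.0.0/6 (132.0.0.0 - 135.255.255.255)
  134.204.0.0/14 (134.204.0.0 - 134.207.255.255)
  134.204.0.0/15 (134.204.0.0 - 134.205.255.255)
  134.205.64.0/18 (134.205.64.0 - 134.205.127.255)
Most specific is 134.205.64.0/18.

134.205.64.0/18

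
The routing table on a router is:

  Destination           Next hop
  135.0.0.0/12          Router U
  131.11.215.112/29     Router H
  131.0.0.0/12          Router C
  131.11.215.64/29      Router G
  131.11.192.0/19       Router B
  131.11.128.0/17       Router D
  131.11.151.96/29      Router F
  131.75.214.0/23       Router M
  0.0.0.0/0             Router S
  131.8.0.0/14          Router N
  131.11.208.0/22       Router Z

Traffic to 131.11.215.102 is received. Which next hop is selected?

Router B

Routes whose prefix contains 131.11.215.102:
  0.0.0.0/0 (default, matches everything) -> Router S
  131.0.0.0/12 (131.0.0.0 - 131.15.255.255) -> Router C
  131.8.0.0/14 (131.8.0.0 - 131.11.255.255) -> Router N
  131.11.128.0/17 (131.11.128.0 - 131.11.255.255) -> Router D
  131.11.192.0/19 (131.11.192.0 - 131.11.223.255) -> Router B
More-specific entries that do NOT match:
  131.11.215.112/29 (131.11.215.112 - 131.11.215.119) does not contain 131.11.215.102
  131.11.215.64/29 (131.11.215.64 - 131.11.215.71) does not contain 131.11.215.102
  131.11.151.96/29 (131.11.151.96 - 131.11.151.103) does not contain 131.11.215.102
  131.75.214.0/23 (131.75.214.0 - 131.75.215.255) does not contain 131.11.215.102
  131.11.208.0/22 (131.11.208.0 - 131.11.211.255) does not contain 131.11.215.102
Longest matching prefix is /19 -> next hop Router B.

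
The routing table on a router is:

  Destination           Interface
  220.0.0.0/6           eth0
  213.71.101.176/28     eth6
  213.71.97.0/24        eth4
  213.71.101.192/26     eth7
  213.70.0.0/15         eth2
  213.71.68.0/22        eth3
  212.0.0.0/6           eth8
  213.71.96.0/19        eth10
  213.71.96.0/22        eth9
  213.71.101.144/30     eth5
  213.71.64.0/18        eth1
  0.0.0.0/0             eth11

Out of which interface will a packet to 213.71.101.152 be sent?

eth10

Routes whose prefix contains 213.71.101.152:
  0.0.0.0/0 (default, matches everything) -> eth11
  212.0.0.0/6 (212.0.0.0 - 215.255.255.255) -> eth8
  213.70.0.0/15 (213.70.0.0 - 213.71.255.255) -> eth2
  213.71.64.0/18 (213.71.64.0 - 213.71.127.255) -> eth1
  213.71.96.0/19 (213.71.96.0 - 213.71.127.255) -> eth10
More-specific entries that do NOT match:
  213.71.101.144/30 (213.71.101.144 - 213.71.101.147) does not contain 213.71.101.152
  213.71.101.176/28 (213.71.101.176 - 213.71.101.191) does not contain 213.71.101.152
  213.71.101.192/26 (213.71.101.192 - 213.71.101.255) does not contain 213.71.101.152
  213.71.97.0/24 (213.71.97.0 - 213.71.97.255) does not contain 213.71.101.152
  213.71.68.0/22 (213.71.68.0 - 213.71.71.255) does not contain 213.71.101.152
  213.71.96.0/22 (213.71.96.0 - 213.71.99.255) does not contain 213.71.101.152
Longest matching prefix is /19 -> interface eth10.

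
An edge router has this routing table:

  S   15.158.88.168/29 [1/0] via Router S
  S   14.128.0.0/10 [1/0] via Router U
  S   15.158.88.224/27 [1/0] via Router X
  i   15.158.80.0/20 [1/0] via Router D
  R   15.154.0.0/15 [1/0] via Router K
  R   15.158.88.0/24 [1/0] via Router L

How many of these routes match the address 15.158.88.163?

2

Prefixes containing 15.158.88.163:
  15.158.80.0/20 (15.158.80.0 - 15.158.95.255)
  15.158.88.0/24 (15.158.88.0 - 15.158.88.255)
Total matching entries: 2.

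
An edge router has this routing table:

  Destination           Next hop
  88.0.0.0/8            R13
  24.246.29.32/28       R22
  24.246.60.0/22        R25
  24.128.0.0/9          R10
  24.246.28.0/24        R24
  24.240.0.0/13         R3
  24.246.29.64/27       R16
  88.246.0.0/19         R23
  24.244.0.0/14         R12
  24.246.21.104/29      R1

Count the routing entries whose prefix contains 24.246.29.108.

Prefixes containing 24.246.29.108:
  24.128.0.0/9 (24.128.0.0 - 24.255.255.255)
  24.240.0.0/13 (24.240.0.0 - 24.247.255.255)
  24.244.0.0/14 (24.244.0.0 - 24.247.255.255)
Total matching entries: 3.

3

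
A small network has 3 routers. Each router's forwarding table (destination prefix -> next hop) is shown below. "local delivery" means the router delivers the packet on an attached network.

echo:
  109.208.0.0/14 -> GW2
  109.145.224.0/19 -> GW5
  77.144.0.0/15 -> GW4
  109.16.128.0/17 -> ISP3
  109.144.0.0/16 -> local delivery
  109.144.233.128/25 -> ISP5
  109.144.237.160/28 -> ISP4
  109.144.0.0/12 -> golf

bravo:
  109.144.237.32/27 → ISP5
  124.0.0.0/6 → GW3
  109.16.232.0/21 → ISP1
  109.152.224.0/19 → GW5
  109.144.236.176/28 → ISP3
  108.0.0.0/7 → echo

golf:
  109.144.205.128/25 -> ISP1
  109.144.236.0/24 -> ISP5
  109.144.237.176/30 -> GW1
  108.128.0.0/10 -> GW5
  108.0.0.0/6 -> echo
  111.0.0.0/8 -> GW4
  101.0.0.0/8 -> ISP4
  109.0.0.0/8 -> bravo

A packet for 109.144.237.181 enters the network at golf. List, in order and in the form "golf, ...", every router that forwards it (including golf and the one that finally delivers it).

golf, bravo, echo

At golf: longest match for 109.144.237.181 is 109.0.0.0/8 -> bravo
At bravo: longest match for 109.144.237.181 is 108.0.0.0/7 -> echo
At echo: longest match for 109.144.237.181 is 109.144.0.0/16 -> local delivery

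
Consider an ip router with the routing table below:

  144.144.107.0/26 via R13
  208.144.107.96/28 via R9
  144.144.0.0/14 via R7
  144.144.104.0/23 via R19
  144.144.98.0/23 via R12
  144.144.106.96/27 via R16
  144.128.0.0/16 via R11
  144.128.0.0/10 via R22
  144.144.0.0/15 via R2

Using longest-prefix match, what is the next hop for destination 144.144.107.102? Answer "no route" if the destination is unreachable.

R2

Routes whose prefix contains 144.144.107.102:
  144.128.0.0/10 (144.128.0.0 - 144.191.255.255) -> R22
  144.144.0.0/14 (144.144.0.0 - 144.147.255.255) -> R7
  144.144.0.0/15 (144.144.0.0 - 144.145.255.255) -> R2
More-specific entries that do NOT match:
  208.144.107.96/28 (208.144.107.96 - 208.144.107.111) does not contain 144.144.107.102
  144.144.106.96/27 (144.144.106.96 - 144.144.106.127) does not contain 144.144.107.102
  144.144.107.0/26 (144.144.107.0 - 144.144.107.63) does not contain 144.144.107.102
  144.144.104.0/23 (144.144.104.0 - 144.144.105.255) does not contain 144.144.107.102
  144.144.98.0/23 (144.144.98.0 - 144.144.99.255) does not contain 144.144.107.102
  144.128.0.0/16 (144.128.0.0 - 144.128.255.255) does not contain 144.144.107.102
Longest matching prefix is /15 -> next hop R2.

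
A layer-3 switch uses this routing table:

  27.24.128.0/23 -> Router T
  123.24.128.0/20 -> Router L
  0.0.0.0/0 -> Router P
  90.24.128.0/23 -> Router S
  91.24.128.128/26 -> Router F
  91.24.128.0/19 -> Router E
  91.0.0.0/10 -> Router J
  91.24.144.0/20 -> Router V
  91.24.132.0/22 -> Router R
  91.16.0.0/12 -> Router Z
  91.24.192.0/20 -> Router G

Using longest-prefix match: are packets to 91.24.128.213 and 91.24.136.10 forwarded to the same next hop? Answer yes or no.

91.24.128.213: longest match 91.24.128.0/19 -> Router E
91.24.136.10: longest match 91.24.128.0/19 -> Router E

yes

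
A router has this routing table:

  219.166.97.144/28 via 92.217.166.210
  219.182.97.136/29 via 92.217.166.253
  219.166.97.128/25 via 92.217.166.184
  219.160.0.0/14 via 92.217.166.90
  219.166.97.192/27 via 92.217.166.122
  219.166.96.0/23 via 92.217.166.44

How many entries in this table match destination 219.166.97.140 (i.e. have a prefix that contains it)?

2

Prefixes containing 219.166.97.140:
  219.166.96.0/23 (219.166.96.0 - 219.166.97.255)
  219.166.97.128/25 (219.166.97.128 - 219.166.97.255)
Total matching entries: 2.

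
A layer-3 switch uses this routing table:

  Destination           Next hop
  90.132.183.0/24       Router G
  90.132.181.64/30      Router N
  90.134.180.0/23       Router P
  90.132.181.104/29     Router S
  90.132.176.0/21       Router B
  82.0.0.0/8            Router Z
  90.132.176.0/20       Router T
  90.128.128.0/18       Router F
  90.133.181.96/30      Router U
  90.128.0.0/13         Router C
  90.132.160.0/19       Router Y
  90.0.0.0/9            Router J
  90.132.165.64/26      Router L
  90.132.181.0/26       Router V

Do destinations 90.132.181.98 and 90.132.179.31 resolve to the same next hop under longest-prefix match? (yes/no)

90.132.181.98: longest match 90.132.176.0/21 -> Router B
90.132.179.31: longest match 90.132.176.0/21 -> Router B

yes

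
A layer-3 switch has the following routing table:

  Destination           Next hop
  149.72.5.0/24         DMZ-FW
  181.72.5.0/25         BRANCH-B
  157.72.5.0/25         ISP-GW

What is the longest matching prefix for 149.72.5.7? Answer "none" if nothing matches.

Entries matching 149.72.5.7:
  149.72.5.0/24 (149.72.5.0 - 149.72.5.255)
Most specific is 149.72.5.0/24.

149.72.5.0/24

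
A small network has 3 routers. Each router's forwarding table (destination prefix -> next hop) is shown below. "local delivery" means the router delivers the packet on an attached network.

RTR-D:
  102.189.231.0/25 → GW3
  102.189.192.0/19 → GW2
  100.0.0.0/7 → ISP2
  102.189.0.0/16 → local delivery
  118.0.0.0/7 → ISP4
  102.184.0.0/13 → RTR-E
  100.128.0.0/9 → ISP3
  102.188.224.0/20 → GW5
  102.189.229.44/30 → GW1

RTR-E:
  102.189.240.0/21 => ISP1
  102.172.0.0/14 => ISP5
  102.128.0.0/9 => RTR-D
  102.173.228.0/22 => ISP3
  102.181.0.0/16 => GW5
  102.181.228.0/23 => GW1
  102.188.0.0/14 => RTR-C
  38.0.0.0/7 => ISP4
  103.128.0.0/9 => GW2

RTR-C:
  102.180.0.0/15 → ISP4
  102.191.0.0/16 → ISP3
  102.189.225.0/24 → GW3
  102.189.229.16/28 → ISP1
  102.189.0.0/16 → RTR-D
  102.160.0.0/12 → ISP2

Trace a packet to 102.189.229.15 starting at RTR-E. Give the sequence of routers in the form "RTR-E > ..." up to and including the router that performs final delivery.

At RTR-E: longest match for 102.189.229.15 is 102.188.0.0/14 -> RTR-C
At RTR-C: longest match for 102.189.229.15 is 102.189.0.0/16 -> RTR-D
At RTR-D: longest match for 102.189.229.15 is 102.189.0.0/16 -> local delivery

RTR-E > RTR-C > RTR-D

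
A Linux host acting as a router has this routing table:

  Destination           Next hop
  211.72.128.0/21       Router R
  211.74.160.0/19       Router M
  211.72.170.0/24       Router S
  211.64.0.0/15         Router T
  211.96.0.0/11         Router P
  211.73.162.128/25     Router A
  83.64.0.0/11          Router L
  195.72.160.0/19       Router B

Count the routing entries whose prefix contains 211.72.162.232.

No listed prefix contains 211.72.162.232.
Total matching entries: 0.

0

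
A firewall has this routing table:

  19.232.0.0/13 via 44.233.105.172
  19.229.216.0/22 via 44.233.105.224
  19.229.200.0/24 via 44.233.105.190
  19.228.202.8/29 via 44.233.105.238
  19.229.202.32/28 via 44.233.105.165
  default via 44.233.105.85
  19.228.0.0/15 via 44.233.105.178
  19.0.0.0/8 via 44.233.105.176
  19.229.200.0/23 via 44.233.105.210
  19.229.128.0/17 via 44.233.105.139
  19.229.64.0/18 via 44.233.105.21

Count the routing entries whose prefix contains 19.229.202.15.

4

Prefixes containing 19.229.202.15:
  0.0.0.0/0 (default, matches everything)
  19.0.0.0/8 (19.0.0.0 - 19.255.255.255)
  19.228.0.0/15 (19.228.0.0 - 19.229.255.255)
  19.229.128.0/17 (19.229.128.0 - 19.229.255.255)
Total matching entries: 4.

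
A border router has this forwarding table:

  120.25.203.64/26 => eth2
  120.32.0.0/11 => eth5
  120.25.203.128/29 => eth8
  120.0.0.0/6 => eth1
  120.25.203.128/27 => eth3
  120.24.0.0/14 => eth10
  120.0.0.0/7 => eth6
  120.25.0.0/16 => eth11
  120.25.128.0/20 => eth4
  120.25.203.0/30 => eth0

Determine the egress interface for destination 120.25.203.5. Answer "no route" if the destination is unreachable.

Routes whose prefix contains 120.25.203.5:
  120.0.0.0/6 (120.0.0.0 - 123.255.255.255) -> eth1
  120.0.0.0/7 (120.0.0.0 - 121.255.255.255) -> eth6
  120.24.0.0/14 (120.24.0.0 - 120.27.255.255) -> eth10
  120.25.0.0/16 (120.25.0.0 - 120.25.255.255) -> eth11
More-specific entries that do NOT match:
  120.25.203.0/30 (120.25.203.0 - 120.25.203.3) does not contain 120.25.203.5
  120.25.203.128/29 (120.25.203.128 - 120.25.203.135) does not contain 120.25.203.5
  120.25.203.128/27 (120.25.203.128 - 120.25.203.159) does not contain 120.25.203.5
  120.25.203.64/26 (120.25.203.64 - 120.25.203.127) does not contain 120.25.203.5
  120.25.128.0/20 (120.25.128.0 - 120.25.143.255) does not contain 120.25.203.5
Longest matching prefix is /16 -> interface eth11.

eth11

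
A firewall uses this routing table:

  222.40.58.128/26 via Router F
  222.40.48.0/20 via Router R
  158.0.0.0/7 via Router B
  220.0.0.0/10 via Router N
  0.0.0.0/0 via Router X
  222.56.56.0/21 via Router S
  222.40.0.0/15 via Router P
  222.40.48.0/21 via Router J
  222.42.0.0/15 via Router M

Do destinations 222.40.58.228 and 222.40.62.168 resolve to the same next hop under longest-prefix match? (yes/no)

222.40.58.228: longest match 222.40.48.0/20 -> Router R
222.40.62.168: longest match 222.40.48.0/20 -> Router R

yes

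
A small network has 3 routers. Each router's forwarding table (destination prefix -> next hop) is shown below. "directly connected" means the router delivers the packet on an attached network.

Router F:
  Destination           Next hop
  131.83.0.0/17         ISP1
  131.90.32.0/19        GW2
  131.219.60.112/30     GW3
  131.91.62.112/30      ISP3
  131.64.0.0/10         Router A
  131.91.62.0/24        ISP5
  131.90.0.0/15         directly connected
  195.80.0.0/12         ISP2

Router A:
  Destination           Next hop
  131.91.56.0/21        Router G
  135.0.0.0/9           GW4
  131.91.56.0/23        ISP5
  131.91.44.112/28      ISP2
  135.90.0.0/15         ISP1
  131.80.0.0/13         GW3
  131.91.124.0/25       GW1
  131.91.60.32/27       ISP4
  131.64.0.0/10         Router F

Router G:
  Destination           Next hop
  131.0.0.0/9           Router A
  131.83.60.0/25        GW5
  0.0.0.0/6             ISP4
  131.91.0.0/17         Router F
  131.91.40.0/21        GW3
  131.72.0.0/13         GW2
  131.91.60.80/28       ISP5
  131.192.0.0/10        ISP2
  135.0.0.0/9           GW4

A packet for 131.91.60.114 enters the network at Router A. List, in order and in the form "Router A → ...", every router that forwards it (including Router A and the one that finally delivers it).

At Router A: longest match for 131.91.60.114 is 131.91.56.0/21 -> Router G
At Router G: longest match for 131.91.60.114 is 131.91.0.0/17 -> Router F
At Router F: longest match for 131.91.60.114 is 131.90.0.0/15 -> directly connected

Router A → Router G → Router F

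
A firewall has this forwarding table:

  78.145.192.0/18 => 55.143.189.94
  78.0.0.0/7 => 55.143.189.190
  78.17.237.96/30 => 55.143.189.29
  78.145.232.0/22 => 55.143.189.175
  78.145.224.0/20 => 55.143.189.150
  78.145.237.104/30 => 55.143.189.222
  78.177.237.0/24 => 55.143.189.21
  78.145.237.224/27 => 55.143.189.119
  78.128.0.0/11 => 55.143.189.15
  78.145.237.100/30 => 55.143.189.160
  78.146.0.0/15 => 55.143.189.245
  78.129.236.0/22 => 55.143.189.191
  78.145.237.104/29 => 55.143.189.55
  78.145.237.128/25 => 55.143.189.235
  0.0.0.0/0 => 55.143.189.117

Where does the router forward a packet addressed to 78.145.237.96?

55.143.189.150

Routes whose prefix contains 78.145.237.96:
  0.0.0.0/0 (default, matches everything) -> 55.143.189.117
  78.0.0.0/7 (78.0.0.0 - 79.255.255.255) -> 55.143.189.190
  78.128.0.0/11 (78.128.0.0 - 78.159.255.255) -> 55.143.189.15
  78.145.192.0/18 (78.145.192.0 - 78.145.255.255) -> 55.143.189.94
  78.145.224.0/20 (78.145.224.0 - 78.145.239.255) -> 55.143.189.150
More-specific entries that do NOT match:
  78.17.237.96/30 (78.17.237.96 - 78.17.237.99) does not contain 78.145.237.96
  78.145.237.104/30 (78.145.237.104 - 78.145.237.107) does not contain 78.145.237.96
  78.145.237.100/30 (78.145.237.100 - 78.145.237.103) does not contain 78.145.237.96
  78.145.237.104/29 (78.145.237.104 - 78.145.237.111) does not contain 78.145.237.96
  78.145.237.224/27 (78.145.237.224 - 78.145.237.255) does not contain 78.145.237.96
  78.145.237.128/25 (78.145.237.128 - 78.145.237.255) does not contain 78.145.237.96
  78.177.237.0/24 (78.177.237.0 - 78.177.237.255) does not contain 78.145.237.96
  78.145.232.0/22 (78.145.232.0 - 78.145.235.255) does not contain 78.145.237.96
  78.129.236.0/22 (78.129.236.0 - 78.129.239.255) does not contain 78.145.237.96
Longest matching prefix is /20 -> next hop 55.143.189.150.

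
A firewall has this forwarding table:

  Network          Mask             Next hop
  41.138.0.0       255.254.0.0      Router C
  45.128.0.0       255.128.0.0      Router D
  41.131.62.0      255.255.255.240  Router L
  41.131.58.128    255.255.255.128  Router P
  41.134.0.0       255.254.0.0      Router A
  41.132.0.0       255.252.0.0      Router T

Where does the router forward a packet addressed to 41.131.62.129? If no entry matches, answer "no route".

no route

No entry's prefix contains 41.131.62.129; there is no default route.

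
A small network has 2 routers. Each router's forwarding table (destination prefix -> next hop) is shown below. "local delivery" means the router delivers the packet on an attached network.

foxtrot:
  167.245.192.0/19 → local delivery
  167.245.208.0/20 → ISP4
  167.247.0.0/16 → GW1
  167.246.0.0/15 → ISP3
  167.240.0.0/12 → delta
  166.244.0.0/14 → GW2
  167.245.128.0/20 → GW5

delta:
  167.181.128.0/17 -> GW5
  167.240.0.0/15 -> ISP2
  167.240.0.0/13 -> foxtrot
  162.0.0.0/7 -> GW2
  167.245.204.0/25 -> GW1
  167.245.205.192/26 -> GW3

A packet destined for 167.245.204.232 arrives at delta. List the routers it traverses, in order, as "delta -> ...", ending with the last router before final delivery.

At delta: longest match for 167.245.204.232 is 167.240.0.0/13 -> foxtrot
At foxtrot: longest match for 167.245.204.232 is 167.245.192.0/19 -> local delivery

delta -> foxtrot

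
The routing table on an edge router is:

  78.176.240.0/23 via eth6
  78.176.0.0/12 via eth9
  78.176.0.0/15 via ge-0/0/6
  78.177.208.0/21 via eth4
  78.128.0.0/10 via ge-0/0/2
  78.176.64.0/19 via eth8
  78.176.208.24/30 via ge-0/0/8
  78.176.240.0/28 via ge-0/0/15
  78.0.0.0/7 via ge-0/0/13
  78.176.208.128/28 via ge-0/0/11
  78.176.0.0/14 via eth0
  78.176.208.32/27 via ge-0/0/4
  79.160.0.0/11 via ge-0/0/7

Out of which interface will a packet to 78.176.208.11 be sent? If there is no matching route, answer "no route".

ge-0/0/6

Routes whose prefix contains 78.176.208.11:
  78.0.0.0/7 (78.0.0.0 - 79.255.255.255) -> ge-0/0/13
  78.128.0.0/10 (78.128.0.0 - 78.191.255.255) -> ge-0/0/2
  78.176.0.0/12 (78.176.0.0 - 78.191.255.255) -> eth9
  78.176.0.0/14 (78.176.0.0 - 78.179.255.255) -> eth0
  78.176.0.0/15 (78.176.0.0 - 78.177.255.255) -> ge-0/0/6
More-specific entries that do NOT match:
  78.176.208.24/30 (78.176.208.24 - 78.176.208.27) does not contain 78.176.208.11
  78.176.240.0/28 (78.176.240.0 - 78.176.240.15) does not contain 78.176.208.11
  78.176.208.128/28 (78.176.208.128 - 78.176.208.143) does not contain 78.176.208.11
  78.176.208.32/27 (78.176.208.32 - 78.176.208.63) does not contain 78.176.208.11
  78.176.240.0/23 (78.176.240.0 - 78.176.241.255) does not contain 78.176.208.11
  78.177.208.0/21 (78.177.208.0 - 78.177.215.255) does not contain 78.176.208.11
  78.176.64.0/19 (78.176.64.0 - 78.176.95.255) does not contain 78.176.208.11
Longest matching prefix is /15 -> interface ge-0/0/6.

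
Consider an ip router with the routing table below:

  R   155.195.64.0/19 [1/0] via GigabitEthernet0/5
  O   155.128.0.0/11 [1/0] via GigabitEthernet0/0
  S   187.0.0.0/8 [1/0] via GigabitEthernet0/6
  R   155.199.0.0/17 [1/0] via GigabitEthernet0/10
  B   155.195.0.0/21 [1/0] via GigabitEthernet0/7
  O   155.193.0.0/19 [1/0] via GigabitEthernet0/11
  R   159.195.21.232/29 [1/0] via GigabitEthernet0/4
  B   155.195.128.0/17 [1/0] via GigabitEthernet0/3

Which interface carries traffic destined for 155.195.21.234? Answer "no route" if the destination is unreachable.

no route

No entry's prefix contains 155.195.21.234; there is no default route.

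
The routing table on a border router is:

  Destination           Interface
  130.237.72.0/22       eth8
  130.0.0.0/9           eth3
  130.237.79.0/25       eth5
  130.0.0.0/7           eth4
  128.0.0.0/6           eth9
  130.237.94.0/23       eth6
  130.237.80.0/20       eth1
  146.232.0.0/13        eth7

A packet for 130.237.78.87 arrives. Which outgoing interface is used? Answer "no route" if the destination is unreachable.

eth4

Routes whose prefix contains 130.237.78.87:
  128.0.0.0/6 (128.0.0.0 - 131.255.255.255) -> eth9
  130.0.0.0/7 (130.0.0.0 - 131.255.255.255) -> eth4
More-specific entries that do NOT match:
  130.237.79.0/25 (130.237.79.0 - 130.237.79.127) does not contain 130.237.78.87
  130.237.94.0/23 (130.237.94.0 - 130.237.95.255) does not contain 130.237.78.87
  130.237.72.0/22 (130.237.72.0 - 130.237.75.255) does not contain 130.237.78.87
  130.237.80.0/20 (130.237.80.0 - 130.237.95.255) does not contain 130.237.78.87
  146.232.0.0/13 (146.232.0.0 - 146.239.255.255) does not contain 130.237.78.87
  130.0.0.0/9 (130.0.0.0 - 130.127.255.255) does not contain 130.237.78.87
Longest matching prefix is /7 -> interface eth4.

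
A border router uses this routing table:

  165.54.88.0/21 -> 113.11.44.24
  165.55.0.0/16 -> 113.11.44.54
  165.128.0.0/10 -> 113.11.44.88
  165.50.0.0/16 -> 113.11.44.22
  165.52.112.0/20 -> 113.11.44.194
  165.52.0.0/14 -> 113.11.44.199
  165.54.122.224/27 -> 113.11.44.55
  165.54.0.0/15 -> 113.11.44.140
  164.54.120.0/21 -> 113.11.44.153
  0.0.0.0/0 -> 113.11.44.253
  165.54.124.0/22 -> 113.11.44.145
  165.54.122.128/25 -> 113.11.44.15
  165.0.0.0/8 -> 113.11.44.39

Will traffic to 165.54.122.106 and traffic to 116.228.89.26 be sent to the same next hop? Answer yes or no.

no

165.54.122.106: longest match 165.54.0.0/15 -> 113.11.44.140
116.228.89.26: longest match 0.0.0.0/0 -> 113.11.44.253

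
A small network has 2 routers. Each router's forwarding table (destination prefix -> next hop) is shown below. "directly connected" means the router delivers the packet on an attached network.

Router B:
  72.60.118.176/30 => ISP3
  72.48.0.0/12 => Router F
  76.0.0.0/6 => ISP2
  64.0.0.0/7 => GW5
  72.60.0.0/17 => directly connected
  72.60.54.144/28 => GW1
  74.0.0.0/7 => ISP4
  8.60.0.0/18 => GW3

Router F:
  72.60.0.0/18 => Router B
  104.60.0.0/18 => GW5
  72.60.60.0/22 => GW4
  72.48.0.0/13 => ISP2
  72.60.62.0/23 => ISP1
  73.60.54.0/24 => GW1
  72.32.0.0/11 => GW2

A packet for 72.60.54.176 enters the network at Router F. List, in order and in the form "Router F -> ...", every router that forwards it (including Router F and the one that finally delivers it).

At Router F: longest match for 72.60.54.176 is 72.60.0.0/18 -> Router B
At Router B: longest match for 72.60.54.176 is 72.60.0.0/17 -> directly connected

Router F -> Router B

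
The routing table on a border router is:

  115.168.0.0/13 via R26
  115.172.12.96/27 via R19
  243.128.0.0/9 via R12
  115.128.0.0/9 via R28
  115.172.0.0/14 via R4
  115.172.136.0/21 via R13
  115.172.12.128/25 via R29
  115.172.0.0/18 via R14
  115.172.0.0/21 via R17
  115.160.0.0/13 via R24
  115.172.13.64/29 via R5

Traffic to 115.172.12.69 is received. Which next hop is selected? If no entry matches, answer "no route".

R14

Routes whose prefix contains 115.172.12.69:
  115.128.0.0/9 (115.128.0.0 - 115.255.255.255) -> R28
  115.168.0.0/13 (115.168.0.0 - 115.175.255.255) -> R26
  115.172.0.0/14 (115.172.0.0 - 115.175.255.255) -> R4
  115.172.0.0/18 (115.172.0.0 - 115.172.63.255) -> R14
More-specific entries that do NOT match:
  115.172.13.64/29 (115.172.13.64 - 115.172.13.71) does not contain 115.172.12.69
  115.172.12.96/27 (115.172.12.96 - 115.172.12.127) does not contain 115.172.12.69
  115.172.12.128/25 (115.172.12.128 - 115.172.12.255) does not contain 115.172.12.69
  115.172.136.0/21 (115.172.136.0 - 115.172.143.255) does not contain 115.172.12.69
  115.172.0.0/21 (115.172.0.0 - 115.172.7.255) does not contain 115.172.12.69
Longest matching prefix is /18 -> next hop R14.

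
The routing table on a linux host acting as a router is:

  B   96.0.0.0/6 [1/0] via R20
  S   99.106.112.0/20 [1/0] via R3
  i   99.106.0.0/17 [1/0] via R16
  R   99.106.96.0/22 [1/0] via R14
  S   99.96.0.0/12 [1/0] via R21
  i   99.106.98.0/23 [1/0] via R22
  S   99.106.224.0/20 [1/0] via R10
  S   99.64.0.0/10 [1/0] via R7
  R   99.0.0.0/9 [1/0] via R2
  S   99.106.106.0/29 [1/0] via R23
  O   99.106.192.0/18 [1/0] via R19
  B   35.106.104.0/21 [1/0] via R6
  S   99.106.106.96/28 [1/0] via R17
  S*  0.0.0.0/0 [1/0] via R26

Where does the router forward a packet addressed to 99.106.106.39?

R16

Routes whose prefix contains 99.106.106.39:
  0.0.0.0/0 (default, matches everything) -> R26
  96.0.0.0/6 (96.0.0.0 - 99.255.255.255) -> R20
  99.0.0.0/9 (99.0.0.0 - 99.127.255.255) -> R2
  99.64.0.0/10 (99.64.0.0 - 99.127.255.255) -> R7
  99.96.0.0/12 (99.96.0.0 - 99.111.255.255) -> R21
  99.106.0.0/17 (99.106.0.0 - 99.106.127.255) -> R16
More-specific entries that do NOT match:
  99.106.106.0/29 (99.106.106.0 - 99.106.106.7) does not contain 99.106.106.39
  99.106.106.96/28 (99.106.106.96 - 99.106.106.111) does not contain 99.106.106.39
  99.106.98.0/23 (99.106.98.0 - 99.106.99.255) does not contain 99.106.106.39
  99.106.96.0/22 (99.106.96.0 - 99.106.99.255) does not contain 99.106.106.39
  35.106.104.0/21 (35.106.104.0 - 35.106.111.255) does not contain 99.106.106.39
  99.106.112.0/20 (99.106.112.0 - 99.106.127.255) does not contain 99.106.106.39
  99.106.224.0/20 (99.106.224.0 - 99.106.239.255) does not contain 99.106.106.39
  99.106.192.0/18 (99.106.192.0 - 99.106.255.255) does not contain 99.106.106.39
Longest matching prefix is /17 -> next hop R16.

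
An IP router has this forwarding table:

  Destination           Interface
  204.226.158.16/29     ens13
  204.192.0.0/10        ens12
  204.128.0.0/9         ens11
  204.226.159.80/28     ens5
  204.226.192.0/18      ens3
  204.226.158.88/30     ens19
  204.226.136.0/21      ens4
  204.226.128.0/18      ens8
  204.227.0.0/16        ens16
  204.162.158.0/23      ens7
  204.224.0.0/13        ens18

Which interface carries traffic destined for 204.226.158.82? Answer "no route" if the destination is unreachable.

ens8

Routes whose prefix contains 204.226.158.82:
  204.128.0.0/9 (204.128.0.0 - 204.255.255.255) -> ens11
  204.192.0.0/10 (204.192.0.0 - 204.255.255.255) -> ens12
  204.224.0.0/13 (204.224.0.0 - 204.231.255.255) -> ens18
  204.226.128.0/18 (204.226.128.0 - 204.226.191.255) -> ens8
More-specific entries that do NOT match:
  204.226.158.88/30 (204.226.158.88 - 204.226.158.91) does not contain 204.226.158.82
  204.226.158.16/29 (204.226.158.16 - 204.226.158.23) does not contain 204.226.158.82
  204.226.159.80/28 (204.226.159.80 - 204.226.159.95) does not contain 204.226.158.82
  204.162.158.0/23 (204.162.158.0 - 204.162.159.255) does not contain 204.226.158.82
  204.226.136.0/21 (204.226.136.0 - 204.226.143.255) does not contain 204.226.158.82
Longest matching prefix is /18 -> interface ens8.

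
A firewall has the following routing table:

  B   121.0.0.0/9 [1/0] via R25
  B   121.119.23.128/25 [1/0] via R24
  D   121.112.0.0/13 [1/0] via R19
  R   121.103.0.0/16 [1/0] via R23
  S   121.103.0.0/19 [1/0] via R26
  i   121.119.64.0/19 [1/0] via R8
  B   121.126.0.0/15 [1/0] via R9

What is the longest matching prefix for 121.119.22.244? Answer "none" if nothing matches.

121.112.0.0/13

Entries matching 121.119.22.244:
  121.0.0.0/9 (121.0.0.0 - 121.127.255.255)
  121.112.0.0/13 (121.112.0.0 - 121.119.255.255)
Most specific is 121.112.0.0/13.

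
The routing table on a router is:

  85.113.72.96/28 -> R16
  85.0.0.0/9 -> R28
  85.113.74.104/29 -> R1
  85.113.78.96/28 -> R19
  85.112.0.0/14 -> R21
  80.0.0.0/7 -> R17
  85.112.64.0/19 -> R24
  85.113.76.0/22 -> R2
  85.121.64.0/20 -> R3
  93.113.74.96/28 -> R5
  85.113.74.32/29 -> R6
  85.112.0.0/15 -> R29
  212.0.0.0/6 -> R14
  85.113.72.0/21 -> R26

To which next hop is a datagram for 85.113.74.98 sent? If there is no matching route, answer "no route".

R26

Routes whose prefix contains 85.113.74.98:
  85.0.0.0/9 (85.0.0.0 - 85.127.255.255) -> R28
  85.112.0.0/14 (85.112.0.0 - 85.115.255.255) -> R21
  85.112.0.0/15 (85.112.0.0 - 85.113.255.255) -> R29
  85.113.72.0/21 (85.113.72.0 - 85.113.79.255) -> R26
More-specific entries that do NOT match:
  85.113.74.104/29 (85.113.74.104 - 85.113.74.111) does not contain 85.113.74.98
  85.113.74.32/29 (85.113.74.32 - 85.113.74.39) does not contain 85.113.74.98
  85.113.72.96/28 (85.113.72.96 - 85.113.72.111) does not contain 85.113.74.98
  85.113.78.96/28 (85.113.78.96 - 85.113.78.111) does not contain 85.113.74.98
  93.113.74.96/28 (93.113.74.96 - 93.113.74.111) does not contain 85.113.74.98
  85.113.76.0/22 (85.113.76.0 - 85.113.79.255) does not contain 85.113.74.98
Longest matching prefix is /21 -> next hop R26.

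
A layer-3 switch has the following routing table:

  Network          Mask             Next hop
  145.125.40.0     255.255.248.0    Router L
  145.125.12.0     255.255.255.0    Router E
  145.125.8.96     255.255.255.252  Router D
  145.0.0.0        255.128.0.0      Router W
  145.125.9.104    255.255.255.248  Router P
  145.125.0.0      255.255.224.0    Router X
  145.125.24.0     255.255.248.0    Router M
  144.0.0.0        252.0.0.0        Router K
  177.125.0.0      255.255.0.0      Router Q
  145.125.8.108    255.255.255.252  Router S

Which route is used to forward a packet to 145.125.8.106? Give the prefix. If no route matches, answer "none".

145.125.0.0/19

Entries matching 145.125.8.106:
  144.0.0.0/6 (144.0.0.0 - 147.255.255.255)
  145.0.0.0/9 (145.0.0.0 - 145.127.255.255)
  145.125.0.0/19 (145.125.0.0 - 145.125.31.255)
Most specific is 145.125.0.0/19.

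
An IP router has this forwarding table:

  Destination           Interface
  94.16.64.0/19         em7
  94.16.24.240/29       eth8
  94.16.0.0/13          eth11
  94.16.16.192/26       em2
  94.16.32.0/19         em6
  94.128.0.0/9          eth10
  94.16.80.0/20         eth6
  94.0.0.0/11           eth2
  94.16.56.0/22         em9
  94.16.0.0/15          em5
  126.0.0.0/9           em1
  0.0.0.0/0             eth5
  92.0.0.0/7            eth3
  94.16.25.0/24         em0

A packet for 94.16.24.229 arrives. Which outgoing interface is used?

em5

Routes whose prefix contains 94.16.24.229:
  0.0.0.0/0 (default, matches everything) -> eth5
  94.0.0.0/11 (94.0.0.0 - 94.31.255.255) -> eth2
  94.16.0.0/13 (94.16.0.0 - 94.23.255.255) -> eth11
  94.16.0.0/15 (94.16.0.0 - 94.17.255.255) -> em5
More-specific entries that do NOT match:
  94.16.24.240/29 (94.16.24.240 - 94.16.24.247) does not contain 94.16.24.229
  94.16.16.192/26 (94.16.16.192 - 94.16.16.255) does not contain 94.16.24.229
  94.16.25.0/24 (94.16.25.0 - 94.16.25.255) does not contain 94.16.24.229
  94.16.56.0/22 (94.16.56.0 - 94.16.59.255) does not contain 94.16.24.229
  94.16.80.0/20 (94.16.80.0 - 94.16.95.255) does not contain 94.16.24.229
  94.16.64.0/19 (94.16.64.0 - 94.16.95.255) does not contain 94.16.24.229
  94.16.32.0/19 (94.16.32.0 - 94.16.63.255) does not contain 94.16.24.229
Longest matching prefix is /15 -> interface em5.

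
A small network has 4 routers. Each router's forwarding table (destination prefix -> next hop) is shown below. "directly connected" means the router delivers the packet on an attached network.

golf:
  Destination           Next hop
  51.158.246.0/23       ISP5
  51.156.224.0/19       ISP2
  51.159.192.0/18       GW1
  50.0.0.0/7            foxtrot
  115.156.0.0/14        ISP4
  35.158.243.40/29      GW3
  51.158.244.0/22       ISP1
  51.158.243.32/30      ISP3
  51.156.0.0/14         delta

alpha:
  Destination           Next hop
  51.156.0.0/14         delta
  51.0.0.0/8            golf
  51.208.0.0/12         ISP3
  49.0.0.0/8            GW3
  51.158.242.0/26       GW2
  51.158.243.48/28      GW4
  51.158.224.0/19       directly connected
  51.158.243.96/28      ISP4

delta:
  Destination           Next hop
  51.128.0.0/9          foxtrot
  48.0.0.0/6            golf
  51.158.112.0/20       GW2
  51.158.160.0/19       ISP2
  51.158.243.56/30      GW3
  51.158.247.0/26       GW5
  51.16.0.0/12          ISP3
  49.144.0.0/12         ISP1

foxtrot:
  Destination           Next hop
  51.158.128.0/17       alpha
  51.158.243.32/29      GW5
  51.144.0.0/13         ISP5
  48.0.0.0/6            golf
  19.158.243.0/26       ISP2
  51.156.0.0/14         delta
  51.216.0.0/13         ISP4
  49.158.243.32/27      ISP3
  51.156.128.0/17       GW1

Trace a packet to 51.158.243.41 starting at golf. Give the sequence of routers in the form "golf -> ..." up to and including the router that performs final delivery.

At golf: longest match for 51.158.243.41 is 51.156.0.0/14 -> delta
At delta: longest match for 51.158.243.41 is 51.128.0.0/9 -> foxtrot
At foxtrot: longest match for 51.158.243.41 is 51.158.128.0/17 -> alpha
At alpha: longest match for 51.158.243.41 is 51.158.224.0/19 -> directly connected

golf -> delta -> foxtrot -> alpha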